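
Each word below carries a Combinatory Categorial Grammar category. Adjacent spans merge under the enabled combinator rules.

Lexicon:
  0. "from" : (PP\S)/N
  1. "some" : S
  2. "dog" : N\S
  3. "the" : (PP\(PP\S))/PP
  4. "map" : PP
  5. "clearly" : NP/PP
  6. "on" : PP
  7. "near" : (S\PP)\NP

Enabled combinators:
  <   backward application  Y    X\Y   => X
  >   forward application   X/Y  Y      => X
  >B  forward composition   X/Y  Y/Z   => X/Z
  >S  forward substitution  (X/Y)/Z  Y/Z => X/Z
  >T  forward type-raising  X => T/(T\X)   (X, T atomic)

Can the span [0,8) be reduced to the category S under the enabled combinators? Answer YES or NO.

[0,8] S   <
  [0,5] PP   <
    [0,3] PP\S   >
      [0,1] "from" : (PP\S)/N
      [1,3] N   <
        [1,2] "some" : S
        [2,3] "dog" : N\S
    [3,5] PP\(PP\S)   >
      [3,4] "the" : (PP\(PP\S))/PP
      [4,5] "map" : PP
  [5,8] S\PP   <
    [5,7] NP   >
      [5,6] "clearly" : NP/PP
      [6,7] "on" : PP
    [7,8] "near" : (S\PP)\NP

YES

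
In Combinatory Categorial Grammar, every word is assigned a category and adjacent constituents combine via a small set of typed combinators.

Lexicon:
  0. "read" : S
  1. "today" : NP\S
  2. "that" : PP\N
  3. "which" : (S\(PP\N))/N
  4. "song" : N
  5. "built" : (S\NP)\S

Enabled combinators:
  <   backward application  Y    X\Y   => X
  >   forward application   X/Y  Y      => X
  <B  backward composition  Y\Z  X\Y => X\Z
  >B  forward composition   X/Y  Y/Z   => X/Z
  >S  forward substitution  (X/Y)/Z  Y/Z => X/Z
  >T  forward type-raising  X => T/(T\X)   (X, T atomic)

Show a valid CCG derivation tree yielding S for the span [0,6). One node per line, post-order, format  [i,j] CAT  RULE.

[0,6] S   <
  [0,2] NP   <
    [0,1] "read" : S
    [1,2] "today" : NP\S
  [2,6] S\NP   <
    [2,5] S   <
      [2,3] "that" : PP\N
      [3,5] S\(PP\N)   >
        [3,4] "which" : (S\(PP\N))/N
        [4,5] "song" : N
    [5,6] "built" : (S\NP)\S

[0,1] S  lex  "read"
[1,2] NP\S  lex  "today"
[0,2] NP  <  k=1
[2,3] PP\N  lex  "that"
[3,4] (S\(PP\N))/N  lex  "which"
[4,5] N  lex  "song"
[3,5] S\(PP\N)  >  k=4
[2,5] S  <  k=3
[5,6] (S\NP)\S  lex  "built"
[2,6] S\NP  <  k=5
[0,6] S  <  k=2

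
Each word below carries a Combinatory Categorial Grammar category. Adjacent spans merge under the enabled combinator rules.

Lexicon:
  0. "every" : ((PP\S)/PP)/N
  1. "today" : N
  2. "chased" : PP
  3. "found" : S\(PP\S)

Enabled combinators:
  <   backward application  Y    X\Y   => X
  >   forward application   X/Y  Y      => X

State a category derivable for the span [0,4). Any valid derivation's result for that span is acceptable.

[0,4] S   <
  [0,3] PP\S   >
    [0,2] (PP\S)/PP   >
      [0,1] "every" : ((PP\S)/PP)/N
      [1,2] "today" : N
    [2,3] "chased" : PP
  [3,4] "found" : S\(PP\S)

S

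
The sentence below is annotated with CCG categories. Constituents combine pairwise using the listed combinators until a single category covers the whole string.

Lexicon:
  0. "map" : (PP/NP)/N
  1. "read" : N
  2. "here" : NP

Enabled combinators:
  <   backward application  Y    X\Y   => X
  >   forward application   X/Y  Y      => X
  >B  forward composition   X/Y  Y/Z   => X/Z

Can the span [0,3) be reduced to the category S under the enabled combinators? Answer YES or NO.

(PP/NP)/N N NP
CKY chart[0,3] = {PP}; S ∉ chart

NO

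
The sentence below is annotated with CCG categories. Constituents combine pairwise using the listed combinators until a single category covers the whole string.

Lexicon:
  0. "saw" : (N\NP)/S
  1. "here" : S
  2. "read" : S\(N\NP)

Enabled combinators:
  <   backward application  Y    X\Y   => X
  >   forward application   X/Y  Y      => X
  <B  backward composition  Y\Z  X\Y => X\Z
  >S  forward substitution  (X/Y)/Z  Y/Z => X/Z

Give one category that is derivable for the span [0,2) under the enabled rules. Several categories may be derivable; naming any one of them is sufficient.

[0,3] S   <
  [0,2] N\NP   >
    [0,1] "saw" : (N\NP)/S
    [1,2] "here" : S
  [2,3] "read" : S\(N\NP)

N\NP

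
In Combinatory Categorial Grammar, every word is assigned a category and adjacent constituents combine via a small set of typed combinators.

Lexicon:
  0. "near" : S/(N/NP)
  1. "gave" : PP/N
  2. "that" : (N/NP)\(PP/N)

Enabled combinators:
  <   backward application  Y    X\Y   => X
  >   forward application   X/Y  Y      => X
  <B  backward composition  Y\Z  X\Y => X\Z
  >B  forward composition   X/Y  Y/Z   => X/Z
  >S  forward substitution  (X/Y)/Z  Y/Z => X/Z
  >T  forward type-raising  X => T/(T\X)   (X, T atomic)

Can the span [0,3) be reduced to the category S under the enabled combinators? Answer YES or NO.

[0,3] S   >
  [0,1] "near" : S/(N/NP)
  [1,3] N/NP   <
    [1,2] "gave" : PP/N
    [2,3] "that" : (N/NP)\(PP/N)

YES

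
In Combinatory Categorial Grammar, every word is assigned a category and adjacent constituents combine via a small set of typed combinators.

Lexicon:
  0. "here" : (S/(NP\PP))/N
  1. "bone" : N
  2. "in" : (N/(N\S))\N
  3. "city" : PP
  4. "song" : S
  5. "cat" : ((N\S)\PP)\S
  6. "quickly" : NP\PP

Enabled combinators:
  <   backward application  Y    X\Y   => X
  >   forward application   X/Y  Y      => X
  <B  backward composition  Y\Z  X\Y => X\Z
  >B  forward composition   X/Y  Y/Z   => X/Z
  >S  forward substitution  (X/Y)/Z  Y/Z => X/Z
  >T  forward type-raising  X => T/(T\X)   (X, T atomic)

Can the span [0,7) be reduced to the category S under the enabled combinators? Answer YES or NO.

YES

[0,7] S   >
  [0,6] S/(NP\PP)   >
    [0,1] "here" : (S/(NP\PP))/N
    [1,6] N   >
      [1,3] N/(N\S)   <
        [1,2] "bone" : N
        [2,3] "in" : (N/(N\S))\N
      [3,6] N\S   <
        [3,4] "city" : PP
        [4,6] (N\S)\PP   <
          [4,5] "song" : S
          [5,6] "cat" : ((N\S)\PP)\S
  [6,7] "quickly" : NP\PP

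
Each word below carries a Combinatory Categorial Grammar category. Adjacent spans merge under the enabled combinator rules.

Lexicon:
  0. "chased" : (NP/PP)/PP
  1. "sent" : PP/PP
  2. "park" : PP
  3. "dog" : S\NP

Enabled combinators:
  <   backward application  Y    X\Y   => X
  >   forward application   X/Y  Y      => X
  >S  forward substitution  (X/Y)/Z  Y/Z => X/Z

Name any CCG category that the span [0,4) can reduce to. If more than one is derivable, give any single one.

S

[0,4] S   <
  [0,3] NP   >
    [0,2] NP/PP   >S
      [0,1] "chased" : (NP/PP)/PP
      [1,2] "sent" : PP/PP
    [2,3] "park" : PP
  [3,4] "dog" : S\NP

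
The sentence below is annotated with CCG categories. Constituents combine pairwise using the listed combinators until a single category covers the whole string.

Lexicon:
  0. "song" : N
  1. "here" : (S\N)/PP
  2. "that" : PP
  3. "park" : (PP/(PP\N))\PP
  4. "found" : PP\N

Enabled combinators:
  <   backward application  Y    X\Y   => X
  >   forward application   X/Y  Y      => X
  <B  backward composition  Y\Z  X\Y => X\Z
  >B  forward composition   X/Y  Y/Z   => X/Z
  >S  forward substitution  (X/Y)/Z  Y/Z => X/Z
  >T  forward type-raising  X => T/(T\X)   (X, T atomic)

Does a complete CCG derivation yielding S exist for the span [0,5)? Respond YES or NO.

[0,5] S   >
  [0,1] S/(S\N)   >T
    [0,1] "song" : N
  [1,5] S\N   >
    [1,2] "here" : (S\N)/PP
    [2,5] PP   >
      [2,4] PP/(PP\N)   <
        [2,3] "that" : PP
        [3,4] "park" : (PP/(PP\N))\PP
      [4,5] "found" : PP\N

YES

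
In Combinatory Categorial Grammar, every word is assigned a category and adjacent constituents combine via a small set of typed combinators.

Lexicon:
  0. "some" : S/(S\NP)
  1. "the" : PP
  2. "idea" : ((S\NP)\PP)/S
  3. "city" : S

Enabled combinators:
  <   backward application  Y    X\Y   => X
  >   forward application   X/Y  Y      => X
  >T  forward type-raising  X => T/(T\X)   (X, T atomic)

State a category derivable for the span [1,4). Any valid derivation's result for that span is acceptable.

S\NP

[0,4] S   >
  [0,1] "some" : S/(S\NP)
  [1,4] S\NP   <
    [1,2] "the" : PP
    [2,4] (S\NP)\PP   >
      [2,3] "idea" : ((S\NP)\PP)/S
      [3,4] "city" : S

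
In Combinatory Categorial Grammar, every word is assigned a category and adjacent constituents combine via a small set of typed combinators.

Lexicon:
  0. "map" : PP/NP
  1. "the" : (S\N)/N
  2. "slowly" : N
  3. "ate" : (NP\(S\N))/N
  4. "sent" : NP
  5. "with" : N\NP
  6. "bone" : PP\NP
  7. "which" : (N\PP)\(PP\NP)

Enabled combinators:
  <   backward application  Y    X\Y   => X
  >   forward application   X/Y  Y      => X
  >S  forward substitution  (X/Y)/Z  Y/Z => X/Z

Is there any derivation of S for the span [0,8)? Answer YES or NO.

NO

PP/NP (S\N)/N N (NP\(S\N))/N NP N\NP PP\NP (N\PP)\(PP\NP)
CKY chart[0,8] = {N}; S ∉ chart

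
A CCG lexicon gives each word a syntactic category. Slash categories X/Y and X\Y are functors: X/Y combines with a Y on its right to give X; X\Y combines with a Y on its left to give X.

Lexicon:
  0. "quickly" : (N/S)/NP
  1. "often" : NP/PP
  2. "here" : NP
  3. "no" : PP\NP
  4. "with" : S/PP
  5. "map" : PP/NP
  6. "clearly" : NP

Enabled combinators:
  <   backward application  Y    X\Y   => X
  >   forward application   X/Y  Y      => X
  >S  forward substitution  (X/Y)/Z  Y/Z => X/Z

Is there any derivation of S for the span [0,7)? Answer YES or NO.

(N/S)/NP NP/PP NP PP\NP S/PP PP/NP NP
CKY chart[0,7] = {N}; S ∉ chart

NO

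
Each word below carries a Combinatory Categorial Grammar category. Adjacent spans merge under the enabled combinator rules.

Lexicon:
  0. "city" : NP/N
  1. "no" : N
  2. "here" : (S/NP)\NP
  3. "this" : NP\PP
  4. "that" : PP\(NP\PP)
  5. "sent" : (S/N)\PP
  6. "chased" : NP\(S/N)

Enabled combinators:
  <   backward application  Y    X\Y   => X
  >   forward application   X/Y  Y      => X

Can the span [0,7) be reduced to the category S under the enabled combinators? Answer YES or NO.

[0,7] S   >
  [0,3] S/NP   <
    [0,2] NP   >
      [0,1] "city" : NP/N
      [1,2] "no" : N
    [2,3] "here" : (S/NP)\NP
  [3,7] NP   <
    [3,6] S/N   <
      [3,5] PP   <
        [3,4] "this" : NP\PP
        [4,5] "that" : PP\(NP\PP)
      [5,6] "sent" : (S/N)\PP
    [6,7] "chased" : NP\(S/N)

YES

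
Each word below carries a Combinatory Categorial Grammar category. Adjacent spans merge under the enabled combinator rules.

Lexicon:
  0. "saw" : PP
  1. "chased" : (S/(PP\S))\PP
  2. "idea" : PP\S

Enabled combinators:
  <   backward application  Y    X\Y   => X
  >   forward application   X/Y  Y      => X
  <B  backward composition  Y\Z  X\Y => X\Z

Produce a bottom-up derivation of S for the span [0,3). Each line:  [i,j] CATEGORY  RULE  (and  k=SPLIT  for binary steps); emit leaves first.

[0,1] PP  lex  "saw"
[1,2] (S/(PP\S))\PP  lex  "chased"
[0,2] S/(PP\S)  <  k=1
[2,3] PP\S  lex  "idea"
[0,3] S  >  k=2

[0,3] S   >
  [0,2] S/(PP\S)   <
    [0,1] "saw" : PP
    [1,2] "chased" : (S/(PP\S))\PP
  [2,3] "idea" : PP\S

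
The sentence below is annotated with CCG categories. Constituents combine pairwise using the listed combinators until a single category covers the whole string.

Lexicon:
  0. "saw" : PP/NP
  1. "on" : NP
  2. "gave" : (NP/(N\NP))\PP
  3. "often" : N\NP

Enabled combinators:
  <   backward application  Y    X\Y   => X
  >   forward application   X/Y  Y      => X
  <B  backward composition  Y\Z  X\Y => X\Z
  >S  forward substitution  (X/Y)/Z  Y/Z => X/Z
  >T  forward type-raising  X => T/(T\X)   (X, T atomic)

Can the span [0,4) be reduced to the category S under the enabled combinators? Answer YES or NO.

NO

PP/NP NP (NP/(N\NP))\PP N\NP
CKY chart[0,4] = {N/(N\NP), NP, NP/(NP\NP), PP/(PP\NP), S/(S\NP)}; S ∉ chart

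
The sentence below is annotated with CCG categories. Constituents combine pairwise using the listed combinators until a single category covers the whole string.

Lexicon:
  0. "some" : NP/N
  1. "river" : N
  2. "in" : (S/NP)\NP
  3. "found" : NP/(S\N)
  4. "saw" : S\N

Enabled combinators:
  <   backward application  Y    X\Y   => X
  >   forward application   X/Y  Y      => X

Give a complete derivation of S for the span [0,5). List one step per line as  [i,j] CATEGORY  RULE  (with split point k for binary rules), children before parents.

[0,1] NP/N  lex  "some"
[1,2] N  lex  "river"
[0,2] NP  >  k=1
[2,3] (S/NP)\NP  lex  "in"
[0,3] S/NP  <  k=2
[3,4] NP/(S\N)  lex  "found"
[4,5] S\N  lex  "saw"
[3,5] NP  >  k=4
[0,5] S  >  k=3

[0,5] S   >
  [0,3] S/NP   <
    [0,2] NP   >
      [0,1] "some" : NP/N
      [1,2] "river" : N
    [2,3] "in" : (S/NP)\NP
  [3,5] NP   >
    [3,4] "found" : NP/(S\N)
    [4,5] "saw" : S\N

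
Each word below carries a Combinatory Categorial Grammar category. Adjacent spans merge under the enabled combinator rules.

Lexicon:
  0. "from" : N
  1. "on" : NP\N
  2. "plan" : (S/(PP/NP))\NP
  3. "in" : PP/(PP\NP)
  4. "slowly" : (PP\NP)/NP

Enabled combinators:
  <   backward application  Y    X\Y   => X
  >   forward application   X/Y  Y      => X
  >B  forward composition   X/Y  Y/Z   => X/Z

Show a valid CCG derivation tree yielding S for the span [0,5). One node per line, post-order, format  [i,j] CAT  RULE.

[0,5] S   >
  [0,3] S/(PP/NP)   <
    [0,2] NP   <
      [0,1] "from" : N
      [1,2] "on" : NP\N
    [2,3] "plan" : (S/(PP/NP))\NP
  [3,5] PP/NP   >B
    [3,4] "in" : PP/(PP\NP)
    [4,5] "slowly" : (PP\NP)/NP

[0,1] N  lex  "from"
[1,2] NP\N  lex  "on"
[0,2] NP  <  k=1
[2,3] (S/(PP/NP))\NP  lex  "plan"
[0,3] S/(PP/NP)  <  k=2
[3,4] PP/(PP\NP)  lex  "in"
[4,5] (PP\NP)/NP  lex  "slowly"
[3,5] PP/NP  >B  k=4
[0,5] S  >  k=3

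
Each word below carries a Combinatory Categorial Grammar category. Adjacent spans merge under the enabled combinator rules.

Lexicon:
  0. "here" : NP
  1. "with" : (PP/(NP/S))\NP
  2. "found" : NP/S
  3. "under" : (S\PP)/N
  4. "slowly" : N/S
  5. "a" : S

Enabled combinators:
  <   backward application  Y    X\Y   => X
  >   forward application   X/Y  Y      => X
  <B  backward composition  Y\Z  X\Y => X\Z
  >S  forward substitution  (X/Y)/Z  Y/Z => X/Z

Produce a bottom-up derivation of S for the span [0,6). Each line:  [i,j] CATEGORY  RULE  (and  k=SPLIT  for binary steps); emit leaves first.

[0,6] S   <
  [0,3] PP   >
    [0,2] PP/(NP/S)   <
      [0,1] "here" : NP
      [1,2] "with" : (PP/(NP/S))\NP
    [2,3] "found" : NP/S
  [3,6] S\PP   >
    [3,4] "under" : (S\PP)/N
    [4,6] N   >
      [4,5] "slowly" : N/S
      [5,6] "a" : S

[0,1] NP  lex  "here"
[1,2] (PP/(NP/S))\NP  lex  "with"
[0,2] PP/(NP/S)  <  k=1
[2,3] NP/S  lex  "found"
[0,3] PP  >  k=2
[3,4] (S\PP)/N  lex  "under"
[4,5] N/S  lex  "slowly"
[5,6] S  lex  "a"
[4,6] N  >  k=5
[3,6] S\PP  >  k=4
[0,6] S  <  k=3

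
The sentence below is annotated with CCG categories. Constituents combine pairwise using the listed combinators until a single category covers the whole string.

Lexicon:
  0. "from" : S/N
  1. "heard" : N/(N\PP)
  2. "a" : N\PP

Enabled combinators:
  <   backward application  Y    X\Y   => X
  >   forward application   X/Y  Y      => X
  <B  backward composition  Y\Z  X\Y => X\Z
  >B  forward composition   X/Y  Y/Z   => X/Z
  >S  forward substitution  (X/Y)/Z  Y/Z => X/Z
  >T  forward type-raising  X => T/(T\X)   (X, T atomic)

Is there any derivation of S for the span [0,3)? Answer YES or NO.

YES

[0,3] S   >
  [0,1] "from" : S/N
  [1,3] N   >
    [1,2] "heard" : N/(N\PP)
    [2,3] "a" : N\PP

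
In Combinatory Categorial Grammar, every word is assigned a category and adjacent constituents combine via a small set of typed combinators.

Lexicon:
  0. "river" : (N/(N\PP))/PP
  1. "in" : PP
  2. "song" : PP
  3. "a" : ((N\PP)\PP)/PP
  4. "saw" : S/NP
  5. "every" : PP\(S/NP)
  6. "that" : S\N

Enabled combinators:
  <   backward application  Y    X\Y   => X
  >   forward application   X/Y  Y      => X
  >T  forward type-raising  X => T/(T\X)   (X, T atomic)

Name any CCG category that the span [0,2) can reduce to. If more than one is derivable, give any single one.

N/(N\PP)

[0,7] S   <
  [0,6] N   >
    [0,2] N/(N\PP)   >
      [0,1] "river" : (N/(N\PP))/PP
      [1,2] "in" : PP
    [2,6] N\PP   <
      [2,3] "song" : PP
      [3,6] (N\PP)\PP   >
        [3,4] "a" : ((N\PP)\PP)/PP
        [4,6] PP   <
          [4,5] "saw" : S/NP
          [5,6] "every" : PP\(S/NP)
  [6,7] "that" : S\N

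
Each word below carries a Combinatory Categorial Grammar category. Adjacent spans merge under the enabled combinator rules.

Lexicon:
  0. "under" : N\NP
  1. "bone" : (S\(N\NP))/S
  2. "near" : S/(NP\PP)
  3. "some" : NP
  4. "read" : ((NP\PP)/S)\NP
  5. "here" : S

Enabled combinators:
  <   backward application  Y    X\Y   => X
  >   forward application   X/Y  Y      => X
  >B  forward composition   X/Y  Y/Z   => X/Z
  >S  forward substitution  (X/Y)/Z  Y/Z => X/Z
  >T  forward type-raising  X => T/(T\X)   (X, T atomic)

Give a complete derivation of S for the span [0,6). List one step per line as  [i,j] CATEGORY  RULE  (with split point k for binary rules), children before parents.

[0,1] N\NP  lex  "under"
[1,2] (S\(N\NP))/S  lex  "bone"
[2,3] S/(NP\PP)  lex  "near"
[3,4] NP  lex  "some"
[4,5] ((NP\PP)/S)\NP  lex  "read"
[3,5] (NP\PP)/S  <  k=4
[5,6] S  lex  "here"
[3,6] NP\PP  >  k=5
[2,6] S  >  k=3
[1,6] S\(N\NP)  >  k=2
[0,6] S  <  k=1

[0,6] S   <
  [0,1] "under" : N\NP
  [1,6] S\(N\NP)   >
    [1,2] "bone" : (S\(N\NP))/S
    [2,6] S   >
      [2,3] "near" : S/(NP\PP)
      [3,6] NP\PP   >
        [3,5] (NP\PP)/S   <
          [3,4] "some" : NP
          [4,5] "read" : ((NP\PP)/S)\NP
        [5,6] "here" : S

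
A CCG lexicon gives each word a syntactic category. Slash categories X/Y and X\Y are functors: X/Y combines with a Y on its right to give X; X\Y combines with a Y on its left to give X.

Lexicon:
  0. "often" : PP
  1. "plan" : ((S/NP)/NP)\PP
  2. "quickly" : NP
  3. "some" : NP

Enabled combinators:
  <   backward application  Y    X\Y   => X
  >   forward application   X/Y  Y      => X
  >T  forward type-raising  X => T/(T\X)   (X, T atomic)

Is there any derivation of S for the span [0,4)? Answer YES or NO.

[0,4] S   >
  [0,3] S/NP   >
    [0,2] (S/NP)/NP   <
      [0,1] "often" : PP
      [1,2] "plan" : ((S/NP)/NP)\PP
    [2,3] "quickly" : NP
  [3,4] "some" : NP

YES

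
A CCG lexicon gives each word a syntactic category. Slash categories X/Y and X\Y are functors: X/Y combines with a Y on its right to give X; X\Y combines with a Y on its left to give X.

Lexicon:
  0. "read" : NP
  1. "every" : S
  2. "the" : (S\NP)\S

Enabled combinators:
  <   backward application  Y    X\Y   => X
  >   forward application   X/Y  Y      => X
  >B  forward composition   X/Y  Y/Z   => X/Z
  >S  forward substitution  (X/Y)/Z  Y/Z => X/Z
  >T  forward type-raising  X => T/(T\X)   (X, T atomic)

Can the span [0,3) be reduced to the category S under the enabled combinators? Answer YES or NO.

[0,3] S   <
  [0,1] "read" : NP
  [1,3] S\NP   <
    [1,2] "every" : S
    [2,3] "the" : (S\NP)\S

YES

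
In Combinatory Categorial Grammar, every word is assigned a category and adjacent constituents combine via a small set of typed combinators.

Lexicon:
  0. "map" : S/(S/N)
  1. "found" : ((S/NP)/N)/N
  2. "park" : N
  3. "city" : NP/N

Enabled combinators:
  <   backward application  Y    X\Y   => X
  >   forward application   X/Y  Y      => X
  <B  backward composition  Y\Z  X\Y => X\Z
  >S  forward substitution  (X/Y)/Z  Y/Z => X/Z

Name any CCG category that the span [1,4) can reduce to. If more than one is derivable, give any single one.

[0,4] S   >
  [0,1] "map" : S/(S/N)
  [1,4] S/N   >S
    [1,3] (S/NP)/N   >
      [1,2] "found" : ((S/NP)/N)/N
      [2,3] "park" : N
    [3,4] "city" : NP/N

S/N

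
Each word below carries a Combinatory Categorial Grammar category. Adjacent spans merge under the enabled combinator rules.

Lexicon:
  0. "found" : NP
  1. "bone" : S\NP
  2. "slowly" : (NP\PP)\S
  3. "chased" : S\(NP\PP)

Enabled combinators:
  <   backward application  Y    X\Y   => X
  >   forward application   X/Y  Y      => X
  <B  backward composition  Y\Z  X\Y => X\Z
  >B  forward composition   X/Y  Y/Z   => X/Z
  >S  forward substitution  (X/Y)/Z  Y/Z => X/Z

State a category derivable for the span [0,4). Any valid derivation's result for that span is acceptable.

S

[0,4] S   <
  [0,3] NP\PP   <
    [0,2] S   <
      [0,1] "found" : NP
      [1,2] "bone" : S\NP
    [2,3] "slowly" : (NP\PP)\S
  [3,4] "chased" : S\(NP\PP)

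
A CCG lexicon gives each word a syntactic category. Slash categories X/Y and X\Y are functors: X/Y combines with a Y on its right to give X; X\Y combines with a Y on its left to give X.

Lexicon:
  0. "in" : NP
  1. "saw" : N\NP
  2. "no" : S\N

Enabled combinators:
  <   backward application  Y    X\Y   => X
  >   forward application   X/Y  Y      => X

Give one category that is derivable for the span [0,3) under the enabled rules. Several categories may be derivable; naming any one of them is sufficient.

[0,3] S   <
  [0,2] N   <
    [0,1] "in" : NP
    [1,2] "saw" : N\NP
  [2,3] "no" : S\N

S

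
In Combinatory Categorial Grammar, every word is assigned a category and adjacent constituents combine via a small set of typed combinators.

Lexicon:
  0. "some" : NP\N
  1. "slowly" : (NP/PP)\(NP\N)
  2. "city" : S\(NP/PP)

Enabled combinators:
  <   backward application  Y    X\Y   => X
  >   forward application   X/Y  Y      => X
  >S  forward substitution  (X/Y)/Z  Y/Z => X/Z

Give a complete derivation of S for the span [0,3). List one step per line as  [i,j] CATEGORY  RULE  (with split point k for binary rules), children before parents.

[0,3] S   <
  [0,2] NP/PP   <
    [0,1] "some" : NP\N
    [1,2] "slowly" : (NP/PP)\(NP\N)
  [2,3] "city" : S\(NP/PP)

[0,1] NP\N  lex  "some"
[1,2] (NP/PP)\(NP\N)  lex  "slowly"
[0,2] NP/PP  <  k=1
[2,3] S\(NP/PP)  lex  "city"
[0,3] S  <  k=2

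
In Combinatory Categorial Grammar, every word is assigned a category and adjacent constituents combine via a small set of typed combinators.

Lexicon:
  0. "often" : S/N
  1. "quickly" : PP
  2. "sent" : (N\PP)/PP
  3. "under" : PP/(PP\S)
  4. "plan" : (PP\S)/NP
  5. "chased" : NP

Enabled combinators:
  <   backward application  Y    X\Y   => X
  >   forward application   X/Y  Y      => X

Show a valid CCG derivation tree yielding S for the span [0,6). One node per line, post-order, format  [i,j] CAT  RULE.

[0,6] S   >
  [0,1] "often" : S/N
  [1,6] N   <
    [1,2] "quickly" : PP
    [2,6] N\PP   >
      [2,3] "sent" : (N\PP)/PP
      [3,6] PP   >
        [3,4] "under" : PP/(PP\S)
        [4,6] PP\S   >
          [4,5] "plan" : (PP\S)/NP
          [5,6] "chased" : NP

[0,1] S/N  lex  "often"
[1,2] PP  lex  "quickly"
[2,3] (N\PP)/PP  lex  "sent"
[3,4] PP/(PP\S)  lex  "under"
[4,5] (PP\S)/NP  lex  "plan"
[5,6] NP  lex  "chased"
[4,6] PP\S  >  k=5
[3,6] PP  >  k=4
[2,6] N\PP  >  k=3
[1,6] N  <  k=2
[0,6] S  >  k=1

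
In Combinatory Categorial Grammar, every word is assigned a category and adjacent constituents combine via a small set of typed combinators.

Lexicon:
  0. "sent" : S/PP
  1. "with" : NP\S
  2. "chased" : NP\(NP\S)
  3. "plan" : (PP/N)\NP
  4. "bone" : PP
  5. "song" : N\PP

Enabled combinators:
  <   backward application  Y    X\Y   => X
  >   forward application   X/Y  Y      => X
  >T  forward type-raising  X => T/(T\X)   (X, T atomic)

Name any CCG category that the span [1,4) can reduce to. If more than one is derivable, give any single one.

PP/N

[0,6] S   >
  [0,1] "sent" : S/PP
  [1,6] PP   >
    [1,4] PP/N   <
      [1,3] NP   <
        [1,2] "with" : NP\S
        [2,3] "chased" : NP\(NP\S)
      [3,4] "plan" : (PP/N)\NP
    [4,6] N   <
      [4,5] "bone" : PP
      [5,6] "song" : N\PP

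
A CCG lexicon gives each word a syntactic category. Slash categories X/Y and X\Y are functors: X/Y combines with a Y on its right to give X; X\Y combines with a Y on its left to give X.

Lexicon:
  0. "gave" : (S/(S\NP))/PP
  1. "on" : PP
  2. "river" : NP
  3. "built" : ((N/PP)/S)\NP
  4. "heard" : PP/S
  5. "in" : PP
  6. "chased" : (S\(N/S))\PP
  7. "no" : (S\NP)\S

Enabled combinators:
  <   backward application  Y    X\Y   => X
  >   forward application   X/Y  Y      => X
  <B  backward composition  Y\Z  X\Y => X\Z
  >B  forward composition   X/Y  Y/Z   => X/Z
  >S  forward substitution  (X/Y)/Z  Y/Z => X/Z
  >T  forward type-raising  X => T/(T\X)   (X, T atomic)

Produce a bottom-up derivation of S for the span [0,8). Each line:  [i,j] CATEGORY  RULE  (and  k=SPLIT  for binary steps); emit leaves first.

[0,8] S   >
  [0,2] S/(S\NP)   >
    [0,1] "gave" : (S/(S\NP))/PP
    [1,2] "on" : PP
  [2,8] S\NP   <
    [2,7] S   <
      [2,5] N/S   >S
        [2,4] (N/PP)/S   <
          [2,3] "river" : NP
          [3,4] "built" : ((N/PP)/S)\NP
        [4,5] "heard" : PP/S
      [5,7] S\(N/S)   <
        [5,6] "in" : PP
        [6,7] "chased" : (S\(N/S))\PP
    [7,8] "no" : (S\NP)\S

[0,1] (S/(S\NP))/PP  lex  "gave"
[1,2] PP  lex  "on"
[0,2] S/(S\NP)  >  k=1
[2,3] NP  lex  "river"
[3,4] ((N/PP)/S)\NP  lex  "built"
[2,4] (N/PP)/S  <  k=3
[4,5] PP/S  lex  "heard"
[2,5] N/S  >S  k=4
[5,6] PP  lex  "in"
[6,7] (S\(N/S))\PP  lex  "chased"
[5,7] S\(N/S)  <  k=6
[2,7] S  <  k=5
[7,8] (S\NP)\S  lex  "no"
[2,8] S\NP  <  k=7
[0,8] S  >  k=2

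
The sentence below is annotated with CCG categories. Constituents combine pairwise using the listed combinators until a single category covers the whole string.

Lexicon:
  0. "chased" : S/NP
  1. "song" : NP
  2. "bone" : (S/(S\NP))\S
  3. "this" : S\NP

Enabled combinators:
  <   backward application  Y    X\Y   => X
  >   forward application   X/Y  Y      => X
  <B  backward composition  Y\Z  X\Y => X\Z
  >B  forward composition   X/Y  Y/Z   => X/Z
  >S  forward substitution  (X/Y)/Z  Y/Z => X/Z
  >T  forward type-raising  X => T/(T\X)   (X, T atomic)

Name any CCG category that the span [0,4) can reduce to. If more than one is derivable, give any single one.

S

[0,4] S   >
  [0,3] S/(S\NP)   <
    [0,2] S   >
      [0,1] "chased" : S/NP
      [1,2] "song" : NP
    [2,3] "bone" : (S/(S\NP))\S
  [3,4] "this" : S\NP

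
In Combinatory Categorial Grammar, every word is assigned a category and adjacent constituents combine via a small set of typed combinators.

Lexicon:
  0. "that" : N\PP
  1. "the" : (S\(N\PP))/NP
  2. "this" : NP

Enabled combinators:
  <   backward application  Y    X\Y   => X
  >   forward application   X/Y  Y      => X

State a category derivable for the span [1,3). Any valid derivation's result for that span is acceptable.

S\(N\PP)

[0,3] S   <
  [0,1] "that" : N\PP
  [1,3] S\(N\PP)   >
    [1,2] "the" : (S\(N\PP))/NP
    [2,3] "this" : NP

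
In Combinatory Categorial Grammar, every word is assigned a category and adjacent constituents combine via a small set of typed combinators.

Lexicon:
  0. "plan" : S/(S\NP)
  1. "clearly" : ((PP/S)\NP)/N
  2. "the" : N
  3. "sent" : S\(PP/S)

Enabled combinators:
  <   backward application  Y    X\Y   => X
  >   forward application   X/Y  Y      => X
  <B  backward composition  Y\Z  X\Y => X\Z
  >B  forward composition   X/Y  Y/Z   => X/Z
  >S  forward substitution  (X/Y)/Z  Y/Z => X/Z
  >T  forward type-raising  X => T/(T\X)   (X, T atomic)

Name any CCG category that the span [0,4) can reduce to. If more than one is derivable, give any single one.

S

[0,4] S   >
  [0,1] "plan" : S/(S\NP)
  [1,4] S\NP   <B
    [1,3] (PP/S)\NP   >
      [1,2] "clearly" : ((PP/S)\NP)/N
      [2,3] "the" : N
    [3,4] "sent" : S\(PP/S)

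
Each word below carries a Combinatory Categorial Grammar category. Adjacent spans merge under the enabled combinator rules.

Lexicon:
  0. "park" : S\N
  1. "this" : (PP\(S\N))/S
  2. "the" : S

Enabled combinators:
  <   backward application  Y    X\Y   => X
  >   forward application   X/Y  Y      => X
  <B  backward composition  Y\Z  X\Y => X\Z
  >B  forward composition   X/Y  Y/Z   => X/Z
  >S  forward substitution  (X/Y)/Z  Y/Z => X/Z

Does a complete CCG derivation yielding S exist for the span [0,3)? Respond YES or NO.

NO

S\N (PP\(S\N))/S S
CKY chart[0,3] = {PP}; S ∉ chart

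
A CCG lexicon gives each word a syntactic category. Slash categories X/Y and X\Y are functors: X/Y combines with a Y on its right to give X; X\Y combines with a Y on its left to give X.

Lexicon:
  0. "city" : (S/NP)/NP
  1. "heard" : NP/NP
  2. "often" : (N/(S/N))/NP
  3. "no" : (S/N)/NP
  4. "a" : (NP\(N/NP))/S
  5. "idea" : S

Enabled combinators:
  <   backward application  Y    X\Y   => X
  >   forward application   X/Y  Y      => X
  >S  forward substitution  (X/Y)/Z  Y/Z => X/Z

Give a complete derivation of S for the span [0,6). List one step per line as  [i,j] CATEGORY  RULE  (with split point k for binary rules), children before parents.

[0,1] (S/NP)/NP  lex  "city"
[1,2] NP/NP  lex  "heard"
[0,2] S/NP  >S  k=1
[2,3] (N/(S/N))/NP  lex  "often"
[3,4] (S/N)/NP  lex  "no"
[2,4] N/NP  >S  k=3
[4,5] (NP\(N/NP))/S  lex  "a"
[5,6] S  lex  "idea"
[4,6] NP\(N/NP)  >  k=5
[2,6] NP  <  k=4
[0,6] S  >  k=2

[0,6] S   >
  [0,2] S/NP   >S
    [0,1] "city" : (S/NP)/NP
    [1,2] "heard" : NP/NP
  [2,6] NP   <
    [2,4] N/NP   >S
      [2,3] "often" : (N/(S/N))/NP
      [3,4] "no" : (S/N)/NP
    [4,6] NP\(N/NP)   >
      [4,5] "a" : (NP\(N/NP))/S
      [5,6] "idea" : S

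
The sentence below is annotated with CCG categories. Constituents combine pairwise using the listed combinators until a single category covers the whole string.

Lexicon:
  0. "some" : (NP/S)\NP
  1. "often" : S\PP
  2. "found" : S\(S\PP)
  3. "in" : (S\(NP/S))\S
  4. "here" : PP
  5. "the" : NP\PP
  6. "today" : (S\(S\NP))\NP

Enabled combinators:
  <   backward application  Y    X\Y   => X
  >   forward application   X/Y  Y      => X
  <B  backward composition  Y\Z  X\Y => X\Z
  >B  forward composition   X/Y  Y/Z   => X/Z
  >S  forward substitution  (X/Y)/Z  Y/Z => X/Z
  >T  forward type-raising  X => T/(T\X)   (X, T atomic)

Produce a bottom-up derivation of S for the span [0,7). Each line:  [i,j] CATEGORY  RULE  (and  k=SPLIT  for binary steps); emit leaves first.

[0,1] (NP/S)\NP  lex  "some"
[1,2] S\PP  lex  "often"
[2,3] S\(S\PP)  lex  "found"
[1,3] S  <  k=2
[3,4] (S\(NP/S))\S  lex  "in"
[1,4] S\(NP/S)  <  k=3
[0,4] S\NP  <B  k=1
[4,5] PP  lex  "here"
[5,6] NP\PP  lex  "the"
[4,6] NP  <  k=5
[6,7] (S\(S\NP))\NP  lex  "today"
[4,7] S\(S\NP)  <  k=6
[0,7] S  <  k=4

[0,7] S   <
  [0,4] S\NP   <B
    [0,1] "some" : (NP/S)\NP
    [1,4] S\(NP/S)   <
      [1,3] S   <
        [1,2] "often" : S\PP
        [2,3] "found" : S\(S\PP)
      [3,4] "in" : (S\(NP/S))\S
  [4,7] S\(S\NP)   <
    [4,6] NP   <
      [4,5] "here" : PP
      [5,6] "the" : NP\PP
    [6,7] "today" : (S\(S\NP))\NP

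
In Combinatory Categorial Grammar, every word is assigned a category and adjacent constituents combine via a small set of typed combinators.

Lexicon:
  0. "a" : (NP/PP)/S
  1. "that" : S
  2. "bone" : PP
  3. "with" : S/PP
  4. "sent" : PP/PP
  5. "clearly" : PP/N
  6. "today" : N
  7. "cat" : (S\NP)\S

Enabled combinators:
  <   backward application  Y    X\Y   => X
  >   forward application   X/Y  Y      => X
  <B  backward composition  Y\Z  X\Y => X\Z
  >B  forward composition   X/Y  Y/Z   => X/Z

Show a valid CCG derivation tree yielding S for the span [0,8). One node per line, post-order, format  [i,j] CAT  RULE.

[0,8] S   <
  [0,3] NP   >
    [0,2] NP/PP   >
      [0,1] "a" : (NP/PP)/S
      [1,2] "that" : S
    [2,3] "bone" : PP
  [3,8] S\NP   <
    [3,7] S   >
      [3,5] S/PP   >B
        [3,4] "with" : S/PP
        [4,5] "sent" : PP/PP
      [5,7] PP   >
        [5,6] "clearly" : PP/N
        [6,7] "today" : N
    [7,8] "cat" : (S\NP)\S

[0,1] (NP/PP)/S  lex  "a"
[1,2] S  lex  "that"
[0,2] NP/PP  >  k=1
[2,3] PP  lex  "bone"
[0,3] NP  >  k=2
[3,4] S/PP  lex  "with"
[4,5] PP/PP  lex  "sent"
[3,5] S/PP  >B  k=4
[5,6] PP/N  lex  "clearly"
[6,7] N  lex  "today"
[5,7] PP  >  k=6
[3,7] S  >  k=5
[7,8] (S\NP)\S  lex  "cat"
[3,8] S\NP  <  k=7
[0,8] S  <  k=3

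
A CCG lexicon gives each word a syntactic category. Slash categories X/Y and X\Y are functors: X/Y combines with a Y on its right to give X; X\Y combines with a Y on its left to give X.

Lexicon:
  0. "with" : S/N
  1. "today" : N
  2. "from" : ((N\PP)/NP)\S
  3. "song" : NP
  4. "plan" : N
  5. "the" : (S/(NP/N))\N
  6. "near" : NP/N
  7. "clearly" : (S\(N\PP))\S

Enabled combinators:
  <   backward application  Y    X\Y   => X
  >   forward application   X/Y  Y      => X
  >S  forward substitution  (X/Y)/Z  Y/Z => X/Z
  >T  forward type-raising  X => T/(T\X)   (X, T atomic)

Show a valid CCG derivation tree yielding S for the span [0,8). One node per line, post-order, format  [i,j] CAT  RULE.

[0,1] S/N  lex  "with"
[1,2] N  lex  "today"
[0,2] S  >  k=1
[2,3] ((N\PP)/NP)\S  lex  "from"
[0,3] (N\PP)/NP  <  k=2
[3,4] NP  lex  "song"
[0,4] N\PP  >  k=3
[4,5] N  lex  "plan"
[5,6] (S/(NP/N))\N  lex  "the"
[4,6] S/(NP/N)  <  k=5
[6,7] NP/N  lex  "near"
[4,7] S  >  k=6
[7,8] (S\(N\PP))\S  lex  "clearly"
[4,8] S\(N\PP)  <  k=7
[0,8] S  <  k=4

[0,8] S   <
  [0,4] N\PP   >
    [0,3] (N\PP)/NP   <
      [0,2] S   >
        [0,1] "with" : S/N
        [1,2] "today" : N
      [2,3] "from" : ((N\PP)/NP)\S
    [3,4] "song" : NP
  [4,8] S\(N\PP)   <
    [4,7] S   >
      [4,6] S/(NP/N)   <
        [4,5] "plan" : N
        [5,6] "the" : (S/(NP/N))\N
      [6,7] "near" : NP/N
    [7,8] "clearly" : (S\(N\PP))\S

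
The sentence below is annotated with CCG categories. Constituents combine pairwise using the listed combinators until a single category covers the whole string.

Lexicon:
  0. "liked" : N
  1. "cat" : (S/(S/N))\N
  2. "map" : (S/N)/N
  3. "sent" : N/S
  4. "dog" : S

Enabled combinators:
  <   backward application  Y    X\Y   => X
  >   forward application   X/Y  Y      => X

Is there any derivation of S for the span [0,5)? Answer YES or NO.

YES

[0,5] S   >
  [0,2] S/(S/N)   <
    [0,1] "liked" : N
    [1,2] "cat" : (S/(S/N))\N
  [2,5] S/N   >
    [2,3] "map" : (S/N)/N
    [3,5] N   >
      [3,4] "sent" : N/S
      [4,5] "dog" : S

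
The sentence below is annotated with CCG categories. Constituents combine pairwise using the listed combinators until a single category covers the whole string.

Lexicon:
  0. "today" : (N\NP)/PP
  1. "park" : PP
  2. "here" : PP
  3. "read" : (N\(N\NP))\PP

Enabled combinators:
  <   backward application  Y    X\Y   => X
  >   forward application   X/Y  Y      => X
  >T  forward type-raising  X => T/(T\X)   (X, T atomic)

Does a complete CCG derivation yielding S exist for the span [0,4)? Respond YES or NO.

(N\NP)/PP PP PP (N\(N\NP))\PP
CKY chart[0,4] = {N, N/(N\N), NP/(NP\N), PP/(PP\N), S/(S\N)}; S ∉ chart

NO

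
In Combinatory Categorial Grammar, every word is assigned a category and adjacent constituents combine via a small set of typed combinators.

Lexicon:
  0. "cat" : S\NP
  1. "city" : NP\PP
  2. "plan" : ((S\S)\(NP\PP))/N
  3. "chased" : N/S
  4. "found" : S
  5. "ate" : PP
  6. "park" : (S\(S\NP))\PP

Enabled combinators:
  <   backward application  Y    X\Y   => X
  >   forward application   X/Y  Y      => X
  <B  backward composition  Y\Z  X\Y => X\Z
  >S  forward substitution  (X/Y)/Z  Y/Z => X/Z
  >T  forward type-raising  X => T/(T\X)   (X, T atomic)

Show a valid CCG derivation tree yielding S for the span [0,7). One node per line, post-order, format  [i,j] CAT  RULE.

[0,1] S\NP  lex  "cat"
[1,2] NP\PP  lex  "city"
[2,3] ((S\S)\(NP\PP))/N  lex  "plan"
[3,4] N/S  lex  "chased"
[4,5] S  lex  "found"
[3,5] N  >  k=4
[2,5] (S\S)\(NP\PP)  >  k=3
[1,5] S\S  <  k=2
[0,5] S\NP  <B  k=1
[5,6] PP  lex  "ate"
[6,7] (S\(S\NP))\PP  lex  "park"
[5,7] S\(S\NP)  <  k=6
[0,7] S  <  k=5

[0,7] S   <
  [0,5] S\NP   <B
    [0,1] "cat" : S\NP
    [1,5] S\S   <
      [1,2] "city" : NP\PP
      [2,5] (S\S)\(NP\PP)   >
        [2,3] "plan" : ((S\S)\(NP\PP))/N
        [3,5] N   >
          [3,4] "chased" : N/S
          [4,5] "found" : S
  [5,7] S\(S\NP)   <
    [5,6] "ate" : PP
    [6,7] "park" : (S\(S\NP))\PP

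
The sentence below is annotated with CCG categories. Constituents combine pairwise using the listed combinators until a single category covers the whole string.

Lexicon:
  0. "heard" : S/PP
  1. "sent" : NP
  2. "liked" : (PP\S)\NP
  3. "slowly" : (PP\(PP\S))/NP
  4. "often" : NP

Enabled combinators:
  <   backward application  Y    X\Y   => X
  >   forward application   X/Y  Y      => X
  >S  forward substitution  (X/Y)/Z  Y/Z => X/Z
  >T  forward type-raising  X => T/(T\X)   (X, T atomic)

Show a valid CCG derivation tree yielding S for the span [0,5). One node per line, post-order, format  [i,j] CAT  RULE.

[0,1] S/PP  lex  "heard"
[1,2] NP  lex  "sent"
[2,3] (PP\S)\NP  lex  "liked"
[1,3] PP\S  <  k=2
[3,4] (PP\(PP\S))/NP  lex  "slowly"
[4,5] NP  lex  "often"
[3,5] PP\(PP\S)  >  k=4
[1,5] PP  <  k=3
[0,5] S  >  k=1

[0,5] S   >
  [0,1] "heard" : S/PP
  [1,5] PP   <
    [1,3] PP\S   <
      [1,2] "sent" : NP
      [2,3] "liked" : (PP\S)\NP
    [3,5] PP\(PP\S)   >
      [3,4] "slowly" : (PP\(PP\S))/NP
      [4,5] "often" : NP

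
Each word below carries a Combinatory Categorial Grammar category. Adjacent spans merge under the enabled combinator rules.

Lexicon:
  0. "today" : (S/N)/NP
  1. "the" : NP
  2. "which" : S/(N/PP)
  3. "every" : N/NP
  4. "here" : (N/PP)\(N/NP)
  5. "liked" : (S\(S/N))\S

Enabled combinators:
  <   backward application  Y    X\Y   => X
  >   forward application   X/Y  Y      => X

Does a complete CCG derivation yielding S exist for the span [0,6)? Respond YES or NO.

[0,6] S   <
  [0,2] S/N   >
    [0,1] "today" : (S/N)/NP
    [1,2] "the" : NP
  [2,6] S\(S/N)   <
    [2,5] S   >
      [2,3] "which" : S/(N/PP)
      [3,5] N/PP   <
        [3,4] "every" : N/NP
        [4,5] "here" : (N/PP)\(N/NP)
    [5,6] "liked" : (S\(S/N))\S

YES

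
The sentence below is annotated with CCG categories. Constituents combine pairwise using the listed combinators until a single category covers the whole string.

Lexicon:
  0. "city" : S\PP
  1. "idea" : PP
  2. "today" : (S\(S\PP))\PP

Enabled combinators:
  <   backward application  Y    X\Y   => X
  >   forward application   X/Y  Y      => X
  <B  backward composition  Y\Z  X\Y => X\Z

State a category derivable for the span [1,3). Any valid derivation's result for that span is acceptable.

[0,3] S   <
  [0,1] "city" : S\PP
  [1,3] S\(S\PP)   <
    [1,2] "idea" : PP
    [2,3] "today" : (S\(S\PP))\PP

S\(S\PP)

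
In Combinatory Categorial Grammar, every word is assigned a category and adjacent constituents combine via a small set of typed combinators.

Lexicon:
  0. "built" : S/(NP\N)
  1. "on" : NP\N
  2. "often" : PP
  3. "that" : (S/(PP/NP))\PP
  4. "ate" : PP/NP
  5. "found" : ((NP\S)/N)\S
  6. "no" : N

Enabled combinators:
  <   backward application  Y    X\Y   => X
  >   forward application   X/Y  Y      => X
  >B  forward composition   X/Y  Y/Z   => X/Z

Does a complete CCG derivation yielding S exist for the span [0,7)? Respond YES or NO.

NO

S/(NP\N) NP\N PP (S/(PP/NP))\PP PP/NP ((NP\S)/N)\S N
CKY chart[0,7] = {NP}; S ∉ chart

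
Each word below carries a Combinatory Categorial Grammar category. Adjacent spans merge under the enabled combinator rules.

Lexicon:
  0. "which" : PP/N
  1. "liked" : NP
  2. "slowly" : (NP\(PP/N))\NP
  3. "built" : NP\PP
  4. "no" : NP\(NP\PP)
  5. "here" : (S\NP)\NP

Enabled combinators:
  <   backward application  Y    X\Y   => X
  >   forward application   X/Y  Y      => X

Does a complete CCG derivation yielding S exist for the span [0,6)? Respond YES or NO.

[0,6] S   <
  [0,3] NP   <
    [0,1] "which" : PP/N
    [1,3] NP\(PP/N)   <
      [1,2] "liked" : NP
      [2,3] "slowly" : (NP\(PP/N))\NP
  [3,6] S\NP   <
    [3,5] NP   <
      [3,4] "built" : NP\PP
      [4,5] "no" : NP\(NP\PP)
    [5,6] "here" : (S\NP)\NP

YES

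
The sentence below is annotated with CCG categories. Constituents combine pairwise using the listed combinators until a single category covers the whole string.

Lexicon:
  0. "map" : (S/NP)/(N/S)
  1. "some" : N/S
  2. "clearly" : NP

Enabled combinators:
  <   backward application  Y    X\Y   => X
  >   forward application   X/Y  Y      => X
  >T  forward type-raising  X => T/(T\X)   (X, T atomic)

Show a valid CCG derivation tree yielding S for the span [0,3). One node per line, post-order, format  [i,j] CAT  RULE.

[0,1] (S/NP)/(N/S)  lex  "map"
[1,2] N/S  lex  "some"
[0,2] S/NP  >  k=1
[2,3] NP  lex  "clearly"
[0,3] S  >  k=2

[0,3] S   >
  [0,2] S/NP   >
    [0,1] "map" : (S/NP)/(N/S)
    [1,2] "some" : N/S
  [2,3] "clearly" : NP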